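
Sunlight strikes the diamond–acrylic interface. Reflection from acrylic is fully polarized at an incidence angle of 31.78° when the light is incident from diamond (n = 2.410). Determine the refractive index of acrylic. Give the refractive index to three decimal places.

n ≈ 1.493

Full polarization of the reflected beam means tan θ_B = n₂/n₁, where n₁ is the incident medium (diamond).
n₂ = n₁ tan θ_B = 2.410 × tan 31.78° = 1.493.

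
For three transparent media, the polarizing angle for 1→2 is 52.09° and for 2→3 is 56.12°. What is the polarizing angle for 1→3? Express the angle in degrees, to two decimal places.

θ_B ≈ 62.39°

Each Brewster angle gives a ratio: n₂/n₁ = tan 52.09° = 1.2841, n₃/n₂ = tan 56.12° = 1.4893.
Multiplying, n₃/n₁ = 1.2841 × 1.4893 = 1.9124, and θ_B(1→3) = arctan 1.9124 = 62.39°.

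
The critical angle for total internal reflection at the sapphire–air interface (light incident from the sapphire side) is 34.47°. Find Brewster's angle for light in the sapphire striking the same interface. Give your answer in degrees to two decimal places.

At the critical angle sin θ_c = n₂/n₁, giving n₂/n₁ = sin 34.47° = 0.5660.
Then tan θ_B = n₂/n₁ = 0.5660, so θ_B = arctan 0.5660 = 29.51°.

θ_B ≈ 29.51°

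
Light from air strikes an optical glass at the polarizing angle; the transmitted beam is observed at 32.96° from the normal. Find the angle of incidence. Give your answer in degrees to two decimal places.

θ_B ≈ 57.04°

Brewster's condition makes the reflected and refracted beams perpendicular: θ_B + θ_t = 90°.
θ_B = 90° − 32.96° = 57.04°.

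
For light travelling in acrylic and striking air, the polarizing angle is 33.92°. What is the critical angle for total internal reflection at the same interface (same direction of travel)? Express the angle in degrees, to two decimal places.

θ_c ≈ 42.26°

tan θ_B = n₂/n₁ = tan 33.92° = 0.6725.
Total internal reflection: sin θ_c = n₂/n₁ = 0.6725.
θ_c = arcsin(0.6725) = 42.26°.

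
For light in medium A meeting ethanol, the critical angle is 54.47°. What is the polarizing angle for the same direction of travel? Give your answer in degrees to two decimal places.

At the critical angle sin θ_c = n₂/n₁, giving n₂/n₁ = sin 54.47° = 0.8138.
Then tan θ_B = n₂/n₁ = 0.8138, so θ_B = arctan 0.8138 = 39.14°.

θ_B ≈ 39.14°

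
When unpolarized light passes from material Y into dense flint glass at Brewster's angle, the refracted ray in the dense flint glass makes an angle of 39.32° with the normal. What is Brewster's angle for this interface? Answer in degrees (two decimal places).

θ_B ≈ 50.68°

Brewster's condition makes the reflected and refracted beams perpendicular: θ_B + θ_t = 90°.
So θ_B = 90° − θ_t = 90° − 39.32° = 50.68°.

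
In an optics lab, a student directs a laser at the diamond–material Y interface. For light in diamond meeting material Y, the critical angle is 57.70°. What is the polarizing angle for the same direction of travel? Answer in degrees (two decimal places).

θ_B ≈ 40.21°

sin θ_c = n₂/n₁, so n₂/n₁ = sin 57.70° = 0.8453.
Brewster: tan θ_B = n₂/n₁ = 0.8453.
θ_B = arctan(0.8453) = 40.21°.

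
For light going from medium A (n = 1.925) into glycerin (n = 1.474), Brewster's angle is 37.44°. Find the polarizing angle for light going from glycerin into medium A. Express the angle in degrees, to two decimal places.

The two Brewster angles are complementary: θ_B' = 90° − θ_B = 90° − 37.44° = 52.56°.

θ_B' ≈ 52.56°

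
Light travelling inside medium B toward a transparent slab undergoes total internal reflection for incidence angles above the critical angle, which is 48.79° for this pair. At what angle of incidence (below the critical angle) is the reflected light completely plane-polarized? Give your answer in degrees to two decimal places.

At the critical angle sin θ_c = n₂/n₁, giving n₂/n₁ = sin 48.79° = 0.7523.
Then tan θ_B = n₂/n₁ = 0.7523, so θ_B = arctan 0.7523 = 36.95°.

θ_B ≈ 36.95°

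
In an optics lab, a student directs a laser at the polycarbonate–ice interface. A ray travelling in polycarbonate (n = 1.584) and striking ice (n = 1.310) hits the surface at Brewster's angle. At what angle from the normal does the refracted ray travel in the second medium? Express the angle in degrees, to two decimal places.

θ_t ≈ 50.41°

tan θ_B = n₂/n₁ = 1.310/1.584 = 0.8270, so θ_B = 39.59°.
At Brewster's angle the reflected and refracted rays are perpendicular, so θ_t = 90° − θ_B = 90° − 39.59° = 50.41°.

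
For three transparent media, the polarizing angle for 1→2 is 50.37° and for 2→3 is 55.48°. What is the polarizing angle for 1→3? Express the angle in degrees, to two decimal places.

θ_B ≈ 60.33°

n₂/n₁ = tan 50.37° = 1.2075 and n₃/n₂ = tan 55.48° = 1.4539.
So n₃/n₁ = (n₂/n₁)(n₃/n₂) = 1.2075 × 1.4539 = 1.7556.
θ_B(1→3) = arctan(1.7556) = 60.33°.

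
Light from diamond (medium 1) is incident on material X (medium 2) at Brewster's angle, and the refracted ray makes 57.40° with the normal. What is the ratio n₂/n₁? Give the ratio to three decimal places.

θ_B + θ_t = 90°, so θ_B = 90° − 57.40° = 32.60°.
Then n₂/n₁ = tan θ_B = tan 32.60° = 0.640.

n₂/n₁ ≈ 0.640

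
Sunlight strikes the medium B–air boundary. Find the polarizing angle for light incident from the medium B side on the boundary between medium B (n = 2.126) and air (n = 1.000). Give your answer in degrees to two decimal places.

θ_B ≈ 25.19°

Brewster's condition: tan θ_B = n₂/n₁ = 1.000/2.126 = 0.4704.
So θ_B = arctan 0.4704 = 25.19°.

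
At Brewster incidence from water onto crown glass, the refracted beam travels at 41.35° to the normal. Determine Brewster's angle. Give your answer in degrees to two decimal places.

θ_B ≈ 48.65°

Brewster's condition makes the reflected and refracted beams perpendicular: θ_B + θ_t = 90°.
θ_B = 90° − 41.35° = 48.65°.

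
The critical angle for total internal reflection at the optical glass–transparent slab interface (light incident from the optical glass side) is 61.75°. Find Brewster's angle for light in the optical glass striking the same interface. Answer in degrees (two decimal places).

θ_B ≈ 41.38°

sin θ_c = n₂/n₁, so n₂/n₁ = sin 61.75° = 0.8809.
Brewster: tan θ_B = n₂/n₁ = 0.8809.
θ_B = arctan(0.8809) = 41.38°.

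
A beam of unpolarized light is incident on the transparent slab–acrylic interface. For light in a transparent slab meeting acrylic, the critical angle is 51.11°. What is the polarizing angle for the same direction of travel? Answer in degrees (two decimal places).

n₂/n₁ = sin θ_c = sin 51.11° = 0.7784.
tan θ_B equals the same ratio, so θ_B = arctan(0.7784) = 37.90°.

θ_B ≈ 37.90°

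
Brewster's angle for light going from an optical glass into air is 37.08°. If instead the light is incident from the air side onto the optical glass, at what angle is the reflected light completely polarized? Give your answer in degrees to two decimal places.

θ_B' ≈ 52.92°

The two Brewster angles are complementary: θ_B' = 90° − θ_B = 90° − 37.08° = 52.92°.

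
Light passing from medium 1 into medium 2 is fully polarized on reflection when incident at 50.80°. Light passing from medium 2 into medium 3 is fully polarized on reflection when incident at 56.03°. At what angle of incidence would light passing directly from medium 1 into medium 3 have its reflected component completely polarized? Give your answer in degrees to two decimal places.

Each Brewster angle gives a ratio: n₂/n₁ = tan 50.80° = 1.2261, n₃/n₂ = tan 56.03° = 1.4842.
So n₃/n₁ = (n₂/n₁)(n₃/n₂) = 1.2261 × 1.4842 = 1.8199.
θ_B(1→3) = arctan(1.8199) = 61.21°.

θ_B ≈ 61.21°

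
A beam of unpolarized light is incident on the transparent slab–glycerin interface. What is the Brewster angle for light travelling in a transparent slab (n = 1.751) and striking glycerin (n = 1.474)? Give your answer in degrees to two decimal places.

θ_B ≈ 40.09°

The reflected p-component vanishes when tan θ_B = n₂/n₁.
tan θ_B = n₂/n₁ = 1.474/1.751 = 0.8418. Taking the arctangent, θ_B = 40.09°.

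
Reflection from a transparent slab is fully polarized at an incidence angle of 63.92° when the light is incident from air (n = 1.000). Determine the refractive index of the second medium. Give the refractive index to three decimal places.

Full polarization of the reflected beam means tan θ_B = n₂/n₁, where n₁ is the incident medium (air).
n₂ = n₁ tan θ_B = 1.000 × tan 63.92° = 2.043.

n ≈ 2.043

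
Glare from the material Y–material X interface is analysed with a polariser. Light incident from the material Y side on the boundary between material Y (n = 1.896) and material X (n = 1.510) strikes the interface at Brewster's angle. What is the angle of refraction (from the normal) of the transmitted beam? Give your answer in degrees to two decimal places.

θ_t ≈ 51.47°

tan θ_B = n₂/n₁ = 1.510/1.896 = 0.7964, so θ_B = 38.53°.
The refracted ray is perpendicular to the reflected ray, so θ_t = 90° − θ_B = 51.47°.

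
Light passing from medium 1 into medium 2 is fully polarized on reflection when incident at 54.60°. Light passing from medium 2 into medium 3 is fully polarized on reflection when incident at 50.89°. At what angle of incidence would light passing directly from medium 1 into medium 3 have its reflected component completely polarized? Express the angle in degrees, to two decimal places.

n₂/n₁ = tan 54.60° = 1.4071 and n₃/n₂ = tan 50.89° = 1.2301.
So n₃/n₁ = (n₂/n₁)(n₃/n₂) = 1.4071 × 1.2301 = 1.7309.
θ_B(1→3) = arctan(1.7309) = 59.98°.

θ_B ≈ 59.98°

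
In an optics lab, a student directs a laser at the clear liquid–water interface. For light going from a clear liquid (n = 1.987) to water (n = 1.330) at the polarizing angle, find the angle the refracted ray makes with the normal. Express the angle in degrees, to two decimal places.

θ_B = arctan(n₂/n₁) = arctan(1.330/1.987) = 33.80°.
Since θ_B + θ_t = 90° at Brewster incidence, θ_t = 90° − 33.80° = 56.20°.

θ_t ≈ 56.20°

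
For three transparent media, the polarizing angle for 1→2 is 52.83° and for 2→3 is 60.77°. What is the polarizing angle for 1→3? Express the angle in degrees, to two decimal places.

θ_B ≈ 67.01°

n₂/n₁ = tan 52.83° = 1.3189 and n₃/n₂ = tan 60.77° = 1.7871.
Multiplying, n₃/n₁ = 1.3189 × 1.7871 = 2.3570, and θ_B(1→3) = arctan 2.3570 = 67.01°.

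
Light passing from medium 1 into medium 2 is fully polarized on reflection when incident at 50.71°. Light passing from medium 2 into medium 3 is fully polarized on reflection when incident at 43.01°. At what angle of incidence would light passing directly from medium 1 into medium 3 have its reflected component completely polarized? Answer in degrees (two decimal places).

Each Brewster angle gives a ratio: n₂/n₁ = tan 50.71° = 1.2222, n₃/n₂ = tan 43.01° = 0.9328.
n₃/n₁ = 1.1401. Then tan θ_B(1→3) = n₃/n₁, so θ_B(1→3) = arctan(1.1401) = 48.75°.

θ_B ≈ 48.75°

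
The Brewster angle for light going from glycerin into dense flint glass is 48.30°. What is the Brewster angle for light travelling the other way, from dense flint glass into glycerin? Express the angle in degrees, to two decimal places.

Reversing the direction swaps n₁ and n₂, so tan θ_B' = 1/tan θ_B and θ_B' = 90° − θ_B.
Hence θ_B' = 90° − 48.30° = 41.70°.

θ_B' ≈ 41.70°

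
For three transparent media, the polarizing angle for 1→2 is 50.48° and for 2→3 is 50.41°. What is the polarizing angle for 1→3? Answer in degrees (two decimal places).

θ_B ≈ 55.70°

n₂/n₁ = tan 50.48° = 1.2122 and n₃/n₂ = tan 50.41° = 1.2092.
So n₃/n₁ = (n₂/n₁)(n₃/n₂) = 1.2122 × 1.2092 = 1.4659.
θ_B(1→3) = arctan(1.4659) = 55.70°.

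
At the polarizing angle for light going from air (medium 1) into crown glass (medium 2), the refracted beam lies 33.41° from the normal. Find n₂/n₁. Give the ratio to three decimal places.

At Brewster incidence θ_B = 90° − θ_t = 90° − 33.41° = 56.59°.
tan θ_B = n₂/n₁, so n₂/n₁ = tan 56.59° = 1.516.

n₂/n₁ ≈ 1.516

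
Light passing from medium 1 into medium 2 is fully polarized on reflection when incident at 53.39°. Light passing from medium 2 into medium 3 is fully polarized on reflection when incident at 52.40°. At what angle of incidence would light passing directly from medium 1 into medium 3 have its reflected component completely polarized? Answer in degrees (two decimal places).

θ_B ≈ 60.22°

tan θ_B(1→2) = n₂/n₁ = tan 53.39° = 1.3460.
tan θ_B(2→3) = n₃/n₂ = tan 52.40° = 1.2985.
So n₃/n₁ = (n₂/n₁)(n₃/n₂) = 1.3460 × 1.2985 = 1.7478.
θ_B(1→3) = arctan(1.7478) = 60.22°.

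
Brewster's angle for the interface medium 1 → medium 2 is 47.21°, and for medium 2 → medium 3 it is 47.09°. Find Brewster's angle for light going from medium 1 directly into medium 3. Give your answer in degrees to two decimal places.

Each Brewster angle gives a ratio: n₂/n₁ = tan 47.21° = 1.0803, n₃/n₂ = tan 47.09° = 1.0758.
So n₃/n₁ = (n₂/n₁)(n₃/n₂) = 1.0803 × 1.0758 = 1.1621.
θ_B(1→3) = arctan(1.1621) = 49.29°.

θ_B ≈ 49.29°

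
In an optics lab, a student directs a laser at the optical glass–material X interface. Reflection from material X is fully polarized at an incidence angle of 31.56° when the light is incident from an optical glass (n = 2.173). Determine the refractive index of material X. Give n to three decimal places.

n ≈ 1.335

Full polarization of the reflected beam means tan θ_B = n₂/n₁, where n₁ is the incident medium (an optical glass).
n₂ = n₁ tan θ_B = 2.173 × tan 31.56° = 1.335.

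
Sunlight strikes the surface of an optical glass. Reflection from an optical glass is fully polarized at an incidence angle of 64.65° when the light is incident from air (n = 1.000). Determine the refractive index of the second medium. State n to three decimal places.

n ≈ 2.111

At Brewster's angle, tan θ_B = n₂/n₁ with n₁ on the incident side (air) and n₂ on the transmitted side (an optical glass).
n₂ = n₁ tan θ_B = 1.000 × tan 64.65° = 2.111.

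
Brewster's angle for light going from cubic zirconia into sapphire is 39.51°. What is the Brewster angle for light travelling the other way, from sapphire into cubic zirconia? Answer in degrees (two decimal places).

θ_B' ≈ 50.49°

The two Brewster angles are complementary: θ_B' = 90° − θ_B = 90° − 39.51° = 50.49°.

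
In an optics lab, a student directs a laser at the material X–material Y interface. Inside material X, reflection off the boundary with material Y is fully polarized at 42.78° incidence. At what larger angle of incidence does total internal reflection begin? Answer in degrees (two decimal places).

θ_c ≈ 67.72°

n₂/n₁ = tan 42.78° = 0.9254; the critical angle satisfies sin θ_c = n₂/n₁.
θ_c = arcsin(0.9254) = 67.72°.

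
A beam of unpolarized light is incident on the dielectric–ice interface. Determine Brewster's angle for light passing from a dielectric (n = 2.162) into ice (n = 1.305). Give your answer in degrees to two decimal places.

θ_B ≈ 31.12°

Here n₂/n₁ = 1.305/2.162 = 0.6036, and Brewster's law gives tan θ_B = n₂/n₁. Taking the arctangent, θ_B = 31.12°.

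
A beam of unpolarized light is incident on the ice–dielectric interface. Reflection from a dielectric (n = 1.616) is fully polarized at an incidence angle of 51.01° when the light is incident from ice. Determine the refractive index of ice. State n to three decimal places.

n ≈ 1.308

Full polarization of the reflected beam means tan θ_B = n₂/n₁, where n₁ is the incident medium (ice).
n₁ = n₂ / tan θ_B = 1.616 / tan 51.01° = 1.308.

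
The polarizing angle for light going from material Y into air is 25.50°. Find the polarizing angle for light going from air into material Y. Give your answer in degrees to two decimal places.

The two Brewster angles are complementary: θ_B' = 90° − θ_B = 90° − 25.50° = 64.50°.

θ_B' ≈ 64.50°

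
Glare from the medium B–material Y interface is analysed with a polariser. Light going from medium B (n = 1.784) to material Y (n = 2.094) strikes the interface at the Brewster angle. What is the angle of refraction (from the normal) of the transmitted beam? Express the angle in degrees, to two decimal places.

θ_t ≈ 40.43°

First find Brewster's angle: tan θ_B = 2.094/1.784 = 1.1738, giving θ_B = 49.57°.
At Brewster's angle the reflected and refracted rays are perpendicular, so θ_t = 90° − θ_B = 90° − 49.57° = 40.43°.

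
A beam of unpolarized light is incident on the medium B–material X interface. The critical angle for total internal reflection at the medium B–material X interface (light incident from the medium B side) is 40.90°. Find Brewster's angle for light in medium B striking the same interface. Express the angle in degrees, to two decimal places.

At the critical angle sin θ_c = n₂/n₁, giving n₂/n₁ = sin 40.90° = 0.6547.
Then tan θ_B = n₂/n₁ = 0.6547, so θ_B = arctan 0.6547 = 33.21°.

θ_B ≈ 33.21°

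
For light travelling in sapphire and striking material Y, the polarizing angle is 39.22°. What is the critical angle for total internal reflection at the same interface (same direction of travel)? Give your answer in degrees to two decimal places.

tan θ_B = n₂/n₁ = tan 39.22° = 0.8162.
Total internal reflection: sin θ_c = n₂/n₁ = 0.8162.
θ_c = arcsin(0.8162) = 54.70°.

θ_c ≈ 54.70°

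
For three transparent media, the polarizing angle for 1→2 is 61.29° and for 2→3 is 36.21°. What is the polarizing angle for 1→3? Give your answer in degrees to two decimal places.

θ_B ≈ 53.20°

tan θ_B(1→2) = n₂/n₁ = tan 61.29° = 1.8258.
tan θ_B(2→3) = n₃/n₂ = tan 36.21° = 0.7322.
So n₃/n₁ = (n₂/n₁)(n₃/n₂) = 1.8258 × 0.7322 = 1.3368.
θ_B(1→3) = arctan(1.3368) = 53.20°.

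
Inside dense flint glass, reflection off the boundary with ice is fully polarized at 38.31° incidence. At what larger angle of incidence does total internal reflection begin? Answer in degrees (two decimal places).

θ_c ≈ 52.19°

n₂/n₁ = tan 38.31° = 0.7900; the critical angle satisfies sin θ_c = n₂/n₁.
θ_c = arcsin(0.7900) = 52.19°.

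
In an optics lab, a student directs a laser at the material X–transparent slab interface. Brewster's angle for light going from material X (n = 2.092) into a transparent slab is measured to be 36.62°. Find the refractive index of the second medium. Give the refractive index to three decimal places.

Full polarization of the reflected beam means tan θ_B = n₂/n₁, where n₁ is the incident medium (material X).
n₂ = n₁ tan θ_B = 2.092 × tan 36.62° = 1.555.

n ≈ 1.555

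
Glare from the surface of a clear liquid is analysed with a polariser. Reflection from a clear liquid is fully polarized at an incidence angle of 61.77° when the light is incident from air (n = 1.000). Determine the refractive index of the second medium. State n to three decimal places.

n ≈ 1.863

Brewster's law: tan θ_B = n₂/n₁ (light incident in air, refracted into a clear liquid).
n₂ = n₁ tan θ_B = 1.000 × tan 61.77° = 1.863.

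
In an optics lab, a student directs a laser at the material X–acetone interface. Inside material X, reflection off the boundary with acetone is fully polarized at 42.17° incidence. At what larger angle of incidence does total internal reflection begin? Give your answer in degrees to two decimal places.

tan θ_B = n₂/n₁ = tan 42.17° = 0.9058.
Total internal reflection: sin θ_c = n₂/n₁ = 0.9058.
θ_c = arcsin(0.9058) = 64.93°.

θ_c ≈ 64.93°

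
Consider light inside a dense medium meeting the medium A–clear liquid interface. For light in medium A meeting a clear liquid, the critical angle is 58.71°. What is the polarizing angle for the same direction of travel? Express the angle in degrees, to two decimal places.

θ_B ≈ 40.52°

At the critical angle sin θ_c = n₂/n₁, giving n₂/n₁ = sin 58.71° = 0.8545.
Then tan θ_B = n₂/n₁ = 0.8545, so θ_B = arctan 0.8545 = 40.52°.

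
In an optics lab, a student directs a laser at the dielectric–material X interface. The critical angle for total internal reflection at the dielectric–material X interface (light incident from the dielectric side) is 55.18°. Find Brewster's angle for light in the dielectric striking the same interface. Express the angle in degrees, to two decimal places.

θ_B ≈ 39.38°

n₂/n₁ = sin θ_c = sin 55.18° = 0.8209.
tan θ_B equals the same ratio, so θ_B = arctan(0.8209) = 39.38°.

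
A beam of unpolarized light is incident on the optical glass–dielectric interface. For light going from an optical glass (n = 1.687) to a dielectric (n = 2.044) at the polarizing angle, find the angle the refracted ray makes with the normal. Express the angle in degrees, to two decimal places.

θ_B = arctan(n₂/n₁) = arctan(2.044/1.687) = 50.47°.
At Brewster's angle the reflected and refracted rays are perpendicular, so θ_t = 90° − θ_B = 90° − 50.47° = 39.53°.

θ_t ≈ 39.53°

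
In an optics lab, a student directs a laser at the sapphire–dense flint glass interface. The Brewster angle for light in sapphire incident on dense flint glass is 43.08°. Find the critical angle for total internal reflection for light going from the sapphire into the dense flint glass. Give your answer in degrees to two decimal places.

n₂/n₁ = tan 43.08° = 0.9351; the critical angle satisfies sin θ_c = n₂/n₁.
θ_c = arcsin(0.9351) = 69.25°.

θ_c ≈ 69.25°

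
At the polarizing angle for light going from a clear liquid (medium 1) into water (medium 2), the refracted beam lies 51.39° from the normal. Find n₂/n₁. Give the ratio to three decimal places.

n₂/n₁ ≈ 0.799

At Brewster incidence θ_B = 90° − θ_t = 90° − 51.39° = 38.61°.
Then n₂/n₁ = tan θ_B = tan 38.61° = 0.799.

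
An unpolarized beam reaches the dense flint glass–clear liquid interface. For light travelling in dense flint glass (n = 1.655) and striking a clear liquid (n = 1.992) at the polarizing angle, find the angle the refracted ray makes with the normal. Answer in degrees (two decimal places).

θ_t ≈ 39.72°

θ_B = arctan(n₂/n₁) = arctan(1.992/1.655) = 50.28°.
At Brewster's angle the reflected and refracted rays are perpendicular, so θ_t = 90° − θ_B = 90° − 50.28° = 39.72°.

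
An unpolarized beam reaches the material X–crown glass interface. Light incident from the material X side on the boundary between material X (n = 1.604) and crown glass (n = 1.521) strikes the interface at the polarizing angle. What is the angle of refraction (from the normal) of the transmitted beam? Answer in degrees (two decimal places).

θ_B = arctan(n₂/n₁) = arctan(1.521/1.604) = 43.48°.
The refracted ray is perpendicular to the reflected ray, so θ_t = 90° − θ_B = 46.52°.

θ_t ≈ 46.52°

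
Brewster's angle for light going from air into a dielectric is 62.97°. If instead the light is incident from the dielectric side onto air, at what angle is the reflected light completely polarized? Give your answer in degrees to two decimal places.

Reversing the direction swaps n₁ and n₂, so tan θ_B' = 1/tan θ_B and θ_B' = 90° − θ_B.
Hence θ_B' = 90° − 62.97° = 27.03°.

θ_B' ≈ 27.03°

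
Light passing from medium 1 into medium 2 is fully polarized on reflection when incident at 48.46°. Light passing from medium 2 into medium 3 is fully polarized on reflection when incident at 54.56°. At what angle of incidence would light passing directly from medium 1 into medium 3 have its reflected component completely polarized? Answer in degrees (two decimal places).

n₂/n₁ = tan 48.46° = 1.1287 and n₃/n₂ = tan 54.56° = 1.4051.
So n₃/n₁ = (n₂/n₁)(n₃/n₂) = 1.1287 × 1.4051 = 1.5859.
θ_B(1→3) = arctan(1.5859) = 57.77°.

θ_B ≈ 57.77°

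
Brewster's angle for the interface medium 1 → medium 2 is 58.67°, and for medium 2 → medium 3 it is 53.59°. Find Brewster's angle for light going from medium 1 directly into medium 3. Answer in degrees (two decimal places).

n₂/n₁ = tan 58.67° = 1.6428 and n₃/n₂ = tan 53.59° = 1.3559.
Multiplying, n₃/n₁ = 1.6428 × 1.3559 = 2.2274, and θ_B(1→3) = arctan 2.2274 = 65.82°.

θ_B ≈ 65.82°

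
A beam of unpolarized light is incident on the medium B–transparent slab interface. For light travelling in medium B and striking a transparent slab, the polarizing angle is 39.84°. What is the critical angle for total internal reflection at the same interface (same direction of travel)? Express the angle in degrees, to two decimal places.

θ_c ≈ 56.55°

n₂/n₁ = tan 39.84° = 0.8344; the critical angle satisfies sin θ_c = n₂/n₁.
θ_c = arcsin(0.8344) = 56.55°.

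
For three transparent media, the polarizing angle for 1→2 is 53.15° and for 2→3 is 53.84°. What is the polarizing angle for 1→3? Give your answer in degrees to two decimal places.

θ_B ≈ 61.29°

n₂/n₁ = tan 53.15° = 1.3343 and n₃/n₂ = tan 53.84° = 1.3683.
So n₃/n₁ = (n₂/n₁)(n₃/n₂) = 1.3343 × 1.3683 = 1.8258.
θ_B(1→3) = arctan(1.8258) = 61.29°.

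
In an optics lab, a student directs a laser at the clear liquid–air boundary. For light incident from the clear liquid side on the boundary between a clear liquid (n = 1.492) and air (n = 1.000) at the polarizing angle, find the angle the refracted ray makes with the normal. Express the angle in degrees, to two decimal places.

θ_B = arctan(n₂/n₁) = arctan(1.000/1.492) = 33.83°.
Since θ_B + θ_t = 90° at Brewster incidence, θ_t = 90° − 33.83° = 56.17°.

θ_t ≈ 56.17°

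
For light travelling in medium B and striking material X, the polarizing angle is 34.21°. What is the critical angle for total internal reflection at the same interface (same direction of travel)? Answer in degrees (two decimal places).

tan θ_B = n₂/n₁ = tan 34.21° = 0.6799.
Total internal reflection: sin θ_c = n₂/n₁ = 0.6799.
θ_c = arcsin(0.6799) = 42.83°.

θ_c ≈ 42.83°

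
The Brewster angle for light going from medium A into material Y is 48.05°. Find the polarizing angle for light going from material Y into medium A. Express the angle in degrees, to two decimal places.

tan θ_B' = n₁/n₂ = 1/tan θ_B, so θ_B' = 90° − θ_B.
θ_B' = 90° − 48.05° = 41.95°.

θ_B' ≈ 41.95°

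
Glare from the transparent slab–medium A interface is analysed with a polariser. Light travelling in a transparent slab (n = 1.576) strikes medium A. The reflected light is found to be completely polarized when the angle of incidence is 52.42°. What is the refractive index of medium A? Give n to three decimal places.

Full polarization of the reflected beam means tan θ_B = n₂/n₁, where n₁ is the incident medium (a transparent slab).
n₂ = n₁ tan θ_B = 1.576 × tan 52.42° = 2.048.

n ≈ 2.048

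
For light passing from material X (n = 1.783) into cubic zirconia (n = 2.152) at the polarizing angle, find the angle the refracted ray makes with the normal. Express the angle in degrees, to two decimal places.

tan θ_B = n₂/n₁ = 2.152/1.783 = 1.2070, so θ_B = 50.36°.
At Brewster's angle the reflected and refracted rays are perpendicular, so θ_t = 90° − θ_B = 90° − 50.36° = 39.64°.

θ_t ≈ 39.64°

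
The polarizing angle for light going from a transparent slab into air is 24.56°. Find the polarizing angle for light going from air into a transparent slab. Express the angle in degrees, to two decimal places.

tan θ_B' = n₁/n₂ = 1/tan θ_B, so θ_B' = 90° − θ_B.
θ_B' = 90° − 24.56° = 65.44°.

θ_B' ≈ 65.44°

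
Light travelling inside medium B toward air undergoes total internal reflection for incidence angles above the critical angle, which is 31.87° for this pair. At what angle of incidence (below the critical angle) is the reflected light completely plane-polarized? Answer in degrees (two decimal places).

At the critical angle sin θ_c = n₂/n₁, giving n₂/n₁ = sin 31.87° = 0.5280.
Then tan θ_B = n₂/n₁ = 0.5280, so θ_B = arctan 0.5280 = 27.83°.

θ_B ≈ 27.83°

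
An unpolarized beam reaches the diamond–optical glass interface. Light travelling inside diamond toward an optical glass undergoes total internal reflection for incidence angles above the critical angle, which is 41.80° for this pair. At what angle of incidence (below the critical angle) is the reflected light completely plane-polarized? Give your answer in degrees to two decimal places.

At the critical angle sin θ_c = n₂/n₁, giving n₂/n₁ = sin 41.80° = 0.6665.
Then tan θ_B = n₂/n₁ = 0.6665, so θ_B = arctan 0.6665 = 33.68°.

θ_B ≈ 33.68°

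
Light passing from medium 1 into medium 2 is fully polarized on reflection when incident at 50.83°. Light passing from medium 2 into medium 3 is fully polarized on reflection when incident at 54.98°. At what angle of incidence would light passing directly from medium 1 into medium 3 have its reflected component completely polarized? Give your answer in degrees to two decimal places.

θ_B ≈ 60.28°

n₂/n₁ = tan 50.83° = 1.2274 and n₃/n₂ = tan 54.98° = 1.4271.
Multiplying, n₃/n₁ = 1.2274 × 1.4271 = 1.7517, and θ_B(1→3) = arctan 1.7517 = 60.28°.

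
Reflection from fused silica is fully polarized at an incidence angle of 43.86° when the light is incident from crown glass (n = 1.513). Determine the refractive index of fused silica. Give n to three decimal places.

n ≈ 1.454

At Brewster's angle, tan θ_B = n₂/n₁ with n₁ on the incident side (crown glass) and n₂ on the transmitted side (fused silica).
n₂ = n₁ tan θ_B = 1.513 × tan 43.86° = 1.454.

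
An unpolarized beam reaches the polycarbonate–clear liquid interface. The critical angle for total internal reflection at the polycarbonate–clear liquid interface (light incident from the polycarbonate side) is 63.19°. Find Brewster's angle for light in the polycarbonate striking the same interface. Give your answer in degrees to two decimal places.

At the critical angle sin θ_c = n₂/n₁, giving n₂/n₁ = sin 63.19° = 0.8925.
Then tan θ_B = n₂/n₁ = 0.8925, so θ_B = arctan 0.8925 = 41.75°.

θ_B ≈ 41.75°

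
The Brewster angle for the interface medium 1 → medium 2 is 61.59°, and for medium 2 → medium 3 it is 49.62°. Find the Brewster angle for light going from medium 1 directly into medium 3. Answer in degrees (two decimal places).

tan θ_B(1→2) = n₂/n₁ = tan 61.59° = 1.8487.
tan θ_B(2→3) = n₃/n₂ = tan 49.62° = 1.1758.
n₃/n₁ = 2.1737. Then tan θ_B(1→3) = n₃/n₁, so θ_B(1→3) = arctan(2.1737) = 65.30°.

θ_B ≈ 65.30°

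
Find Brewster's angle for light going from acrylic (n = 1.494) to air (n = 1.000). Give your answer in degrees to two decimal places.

θ_B ≈ 33.80°

At Brewster's angle the reflected and refracted rays are perpendicular, which with Snell's law gives tan θ_B = n₂/n₁.
tan θ_B = n₂/n₁ = 1.000/1.494 = 0.6693.
θ_B = arctan(0.6693) = 33.80°.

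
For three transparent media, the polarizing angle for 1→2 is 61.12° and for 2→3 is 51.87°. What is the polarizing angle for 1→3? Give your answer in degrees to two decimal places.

Each Brewster angle gives a ratio: n₂/n₁ = tan 61.12° = 1.8130, n₃/n₂ = tan 51.87° = 1.2740.
n₃/n₁ = 2.3097. Then tan θ_B(1→3) = n₃/n₁, so θ_B(1→3) = arctan(2.3097) = 66.59°.

θ_B ≈ 66.59°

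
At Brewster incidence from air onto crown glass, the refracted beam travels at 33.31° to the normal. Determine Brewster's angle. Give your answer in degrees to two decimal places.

θ_B ≈ 56.69°

Since the reflected and refracted rays are at right angles at the polarizing angle, θ_B + θ_t = 90°.
θ_B = 90° − 33.31° = 56.69°.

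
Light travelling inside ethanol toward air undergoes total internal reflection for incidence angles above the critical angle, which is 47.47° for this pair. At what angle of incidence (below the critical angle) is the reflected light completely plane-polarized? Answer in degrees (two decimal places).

n₂/n₁ = sin θ_c = sin 47.47° = 0.7369.
tan θ_B equals the same ratio, so θ_B = arctan(0.7369) = 36.39°.

θ_B ≈ 36.39°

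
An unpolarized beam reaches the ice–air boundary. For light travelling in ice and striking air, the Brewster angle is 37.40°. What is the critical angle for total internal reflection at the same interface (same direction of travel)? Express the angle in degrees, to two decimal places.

n₂/n₁ = tan 37.40° = 0.7646; the critical angle satisfies sin θ_c = n₂/n₁.
θ_c = arcsin(0.7646) = 49.87°.

θ_c ≈ 49.87°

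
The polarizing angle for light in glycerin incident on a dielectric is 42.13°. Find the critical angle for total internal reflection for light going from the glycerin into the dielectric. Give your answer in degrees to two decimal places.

θ_c ≈ 64.76°

From Brewster, n₂/n₁ = tan θ_B = tan 42.13° = 0.9045.
Then sin θ_c = n₂/n₁ = 0.9045, so θ_c = arcsin 0.9045 = 64.76°.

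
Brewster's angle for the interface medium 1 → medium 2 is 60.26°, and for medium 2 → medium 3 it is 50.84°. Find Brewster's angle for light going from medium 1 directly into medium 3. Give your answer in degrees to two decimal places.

θ_B ≈ 65.05°

tan θ_B(1→2) = n₂/n₁ = tan 60.26° = 1.7503.
tan θ_B(2→3) = n₃/n₂ = tan 50.84° = 1.2279.
n₃/n₁ = 2.1492. Then tan θ_B(1→3) = n₃/n₁, so θ_B(1→3) = arctan(2.1492) = 65.05°.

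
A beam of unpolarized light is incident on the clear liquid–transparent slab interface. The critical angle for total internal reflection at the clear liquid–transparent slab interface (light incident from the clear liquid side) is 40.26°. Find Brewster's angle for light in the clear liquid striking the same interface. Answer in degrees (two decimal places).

θ_B ≈ 32.87°

sin θ_c = n₂/n₁, so n₂/n₁ = sin 40.26° = 0.6463.
Brewster: tan θ_B = n₂/n₁ = 0.6463.
θ_B = arctan(0.6463) = 32.87°.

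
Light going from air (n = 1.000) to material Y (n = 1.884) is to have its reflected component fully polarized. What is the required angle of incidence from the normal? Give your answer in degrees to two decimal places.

Brewster's condition: tan θ_B = n₂/n₁ = 1.884/1.000 = 1.8840.
So θ_B = arctan 1.8840 = 62.04°.

θ_B ≈ 62.04°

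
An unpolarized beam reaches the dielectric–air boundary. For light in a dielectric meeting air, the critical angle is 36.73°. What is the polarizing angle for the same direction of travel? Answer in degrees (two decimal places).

θ_B ≈ 30.88°

n₂/n₁ = sin θ_c = sin 36.73° = 0.5980.
tan θ_B equals the same ratio, so θ_B = arctan(0.5980) = 30.88°.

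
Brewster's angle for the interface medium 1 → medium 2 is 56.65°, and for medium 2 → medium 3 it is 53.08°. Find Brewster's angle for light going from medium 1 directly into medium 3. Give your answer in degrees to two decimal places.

θ_B ≈ 63.69°

Each Brewster angle gives a ratio: n₂/n₁ = tan 56.65° = 1.5195, n₃/n₂ = tan 53.08° = 1.3309.
So n₃/n₁ = (n₂/n₁)(n₃/n₂) = 1.5195 × 1.3309 = 2.0223.
θ_B(1→3) = arctan(2.0223) = 63.69°.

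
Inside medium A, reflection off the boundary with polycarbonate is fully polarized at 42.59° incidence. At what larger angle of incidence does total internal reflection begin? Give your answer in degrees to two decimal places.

θ_c ≈ 66.81°

n₂/n₁ = tan 42.59° = 0.9192; the critical angle satisfies sin θ_c = n₂/n₁.
θ_c = arcsin(0.9192) = 66.81°.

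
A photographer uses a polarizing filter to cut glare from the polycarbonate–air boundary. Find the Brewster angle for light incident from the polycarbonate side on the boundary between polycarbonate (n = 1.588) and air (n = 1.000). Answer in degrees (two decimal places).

θ_B ≈ 32.20°

At Brewster's angle the reflected and refracted rays are perpendicular, which with Snell's law gives tan θ_B = n₂/n₁.
tan θ_B = n₂/n₁ = 1.000/1.588 = 0.6297.
So θ_B = arctan 0.6297 = 32.20°.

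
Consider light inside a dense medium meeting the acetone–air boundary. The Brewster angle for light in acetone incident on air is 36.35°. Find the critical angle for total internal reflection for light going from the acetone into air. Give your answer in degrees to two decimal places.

θ_c ≈ 47.38°

tan θ_B = n₂/n₁ = tan 36.35° = 0.7359.
Total internal reflection: sin θ_c = n₂/n₁ = 0.7359.
θ_c = arcsin(0.7359) = 47.38°.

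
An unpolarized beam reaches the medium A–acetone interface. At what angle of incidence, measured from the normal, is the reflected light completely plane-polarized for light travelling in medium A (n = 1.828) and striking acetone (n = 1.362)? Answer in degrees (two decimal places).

Brewster's condition: tan θ_B = n₂/n₁ = 1.362/1.828 = 0.7451. Taking the arctangent, θ_B = 36.69°.

θ_B ≈ 36.69°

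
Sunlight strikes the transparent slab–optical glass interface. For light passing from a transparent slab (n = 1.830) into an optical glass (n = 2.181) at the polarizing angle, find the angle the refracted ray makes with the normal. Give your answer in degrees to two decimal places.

θ_t ≈ 40.00°

θ_B = arctan(n₂/n₁) = arctan(2.181/1.830) = 50.00°.
Since θ_B + θ_t = 90° at Brewster incidence, θ_t = 90° − 50.00° = 40.00°.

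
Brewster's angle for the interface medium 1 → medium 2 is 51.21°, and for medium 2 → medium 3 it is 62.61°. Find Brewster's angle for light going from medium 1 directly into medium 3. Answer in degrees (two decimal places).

tan θ_B(1→2) = n₂/n₁ = tan 51.21° = 1.2442.
tan θ_B(2→3) = n₃/n₂ = tan 62.61° = 1.9300.
So n₃/n₁ = (n₂/n₁)(n₃/n₂) = 1.2442 × 1.9300 = 2.4013.
θ_B(1→3) = arctan(2.4013) = 67.39°.

θ_B ≈ 67.39°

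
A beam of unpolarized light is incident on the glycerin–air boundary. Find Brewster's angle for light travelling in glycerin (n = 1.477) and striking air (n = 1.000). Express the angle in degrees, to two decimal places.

θ_B ≈ 34.10°

Here n₂/n₁ = 1.000/1.477 = 0.6770, and Brewster's law gives tan θ_B = n₂/n₁.
So θ_B = arctan 0.6770 = 34.10°.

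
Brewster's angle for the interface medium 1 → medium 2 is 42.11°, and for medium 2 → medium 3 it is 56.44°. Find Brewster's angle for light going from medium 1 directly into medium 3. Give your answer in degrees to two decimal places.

θ_B ≈ 53.72°

n₂/n₁ = tan 42.11° = 0.9039 and n₃/n₂ = tan 56.44° = 1.5074.
Multiplying, n₃/n₁ = 0.9039 × 1.5074 = 1.3625, and θ_B(1→3) = arctan 1.3625 = 53.72°.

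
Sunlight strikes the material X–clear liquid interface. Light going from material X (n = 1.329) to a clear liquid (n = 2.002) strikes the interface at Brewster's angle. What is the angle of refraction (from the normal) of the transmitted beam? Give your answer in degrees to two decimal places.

θ_t ≈ 33.58°

θ_B = arctan(n₂/n₁) = arctan(2.002/1.329) = 56.42°.
The refracted ray is perpendicular to the reflected ray, so θ_t = 90° − θ_B = 33.58°.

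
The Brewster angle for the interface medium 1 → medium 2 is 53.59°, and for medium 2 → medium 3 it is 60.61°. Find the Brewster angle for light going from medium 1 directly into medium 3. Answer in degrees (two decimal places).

Each Brewster angle gives a ratio: n₂/n₁ = tan 53.59° = 1.3559, n₃/n₂ = tan 60.61° = 1.7754.
Multiplying, n₃/n₁ = 1.3559 × 1.7754 = 2.4073, and θ_B(1→3) = arctan 2.4073 = 67.44°.

θ_B ≈ 67.44°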